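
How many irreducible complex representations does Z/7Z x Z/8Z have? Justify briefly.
56

Proof sketch: The number of irreducible complex representations of a finite group equals its number of conjugacy classes. Z/7Z x Z/8Z is abelian of order 56, so every element is its own conjugacy class: 56 classes, so Z/7Z x Z/8Z (order 56) has exactly 56 irreducible complex representations.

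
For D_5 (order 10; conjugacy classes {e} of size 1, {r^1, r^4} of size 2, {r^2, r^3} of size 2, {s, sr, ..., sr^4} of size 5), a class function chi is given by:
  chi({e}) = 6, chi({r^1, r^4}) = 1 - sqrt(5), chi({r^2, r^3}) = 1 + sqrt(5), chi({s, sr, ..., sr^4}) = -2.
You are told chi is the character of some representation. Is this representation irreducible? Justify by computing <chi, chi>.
Not irreducible (reducible): <chi, chi> = 8 > 1.

Derivation: <chi, chi> = (1/|G|) sum_C |C| * |chi(C)|^2 = (1/10)[1*|6|^2 + 2*|1 - sqrt(5)|^2 + 2*|1 + sqrt(5)|^2 + 5*|-2|^2]
  = (1/10)[(36) + (12 - 4*sqrt(5)) + (4*sqrt(5) + 12) + (20)] = 80/10 = 8.
A character is irreducible iff <chi, chi> = 1, so this representation is reducible.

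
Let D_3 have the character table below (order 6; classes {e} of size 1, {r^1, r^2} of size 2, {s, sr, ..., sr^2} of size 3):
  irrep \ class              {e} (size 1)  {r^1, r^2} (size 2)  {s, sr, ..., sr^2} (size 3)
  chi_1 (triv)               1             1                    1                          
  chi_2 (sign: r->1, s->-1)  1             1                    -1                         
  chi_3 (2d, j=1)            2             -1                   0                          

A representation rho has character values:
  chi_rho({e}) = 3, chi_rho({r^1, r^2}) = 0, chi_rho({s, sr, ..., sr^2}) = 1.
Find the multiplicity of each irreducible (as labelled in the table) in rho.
Multiplicities: chi_1: 1, chi_2: 0, chi_3: 1.

Justification: Use <chi_rho, chi> = (1/|G|) sum_C |C| * chi_rho(C) * conj(chi(C)) with |G| = 6 for each irreducible chi in the table:
  <chi_rho, chi_1> = (1/6)[1*(3)*conj(1) + 2*(0)*conj(1) + 3*(1)*conj(1)]
      = (1/6)[(3) + (0) + (3)] = 6/6 = 1
  <chi_rho, chi_2> = (1/6)[1*(3)*conj(1) + 2*(0)*conj(1) + 3*(1)*conj(-1)]
      = (1/6)[(3) + (0) + (-3)] = 0/6 = 0
  <chi_rho, chi_3> = (1/6)[1*(3)*conj(2) + 2*(0)*conj(-1) + 3*(1)*conj(0)]
      = (1/6)[(6) + (0) + (0)] = 6/6 = 1
Dimension check: dim(rho) = sum (mult * dim) = 1*1 + 0*1 + 1*2 = 3 = chi_rho(e) = 3.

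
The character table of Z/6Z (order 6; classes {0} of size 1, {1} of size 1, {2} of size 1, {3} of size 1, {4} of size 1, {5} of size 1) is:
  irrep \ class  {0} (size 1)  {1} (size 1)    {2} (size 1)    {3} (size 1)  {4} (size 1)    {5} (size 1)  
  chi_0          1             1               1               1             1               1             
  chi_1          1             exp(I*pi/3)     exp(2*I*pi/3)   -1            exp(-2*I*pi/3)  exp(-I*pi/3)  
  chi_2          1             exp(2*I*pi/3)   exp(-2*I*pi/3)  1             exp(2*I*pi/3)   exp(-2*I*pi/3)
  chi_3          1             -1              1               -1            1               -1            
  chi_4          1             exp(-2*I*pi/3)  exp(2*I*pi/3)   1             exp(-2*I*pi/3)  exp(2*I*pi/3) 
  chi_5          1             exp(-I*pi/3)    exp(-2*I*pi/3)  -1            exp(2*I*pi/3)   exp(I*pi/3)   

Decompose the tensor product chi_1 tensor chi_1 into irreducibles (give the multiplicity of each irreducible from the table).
chi_1 tensor chi_1 = chi_2 (all other irreducibles have multiplicity 0).

Reasoning: The character of a tensor product is the pointwise product (chi_1 * chi_1)(C) = chi_1(C) * chi_1(C):
  {0}: (1)*(1), {1}: (exp(I*pi/3))*(exp(I*pi/3)), {2}: (exp(2*I*pi/3))*(exp(2*I*pi/3)), {3}: (-1)*(-1), {4}: (exp(-2*I*pi/3))*(exp(-2*I*pi/3)), {5}: (exp(-I*pi/3))*(exp(-I*pi/3))
so (chi_1 * chi_1) takes values
  {0} -> 1, {1} -> exp(2*I*pi/3), {2} -> exp(-2*I*pi/3), {3} -> 1, {4} -> exp(2*I*pi/3), {5} -> exp(-2*I*pi/3).
Now take the inner product of this character with each irreducible chi from the table, <chi_1*chi_1, chi> = (1/6) sum_C |C| (chi_1*chi_1)(C) conj(chi(C)):
  <chi_1*chi_1, chi_0> = (1/6)[1*(1)*conj(1) + 1*(exp(2*I*pi/3))*conj(1) + 1*(exp(-2*I*pi/3))*conj(1) + 1*(1)*conj(1) + 1*(exp(2*I*pi/3))*conj(1) + 1*(exp(-2*I*pi/3))*conj(1)]
      = (1/6)[(1) + (exp(2*I*pi/3)) + (exp(-2*I*pi/3)) + (1) + (exp(2*I*pi/3)) + (exp(-2*I*pi/3))] = 0/6 = 0
  <chi_1*chi_1, chi_1> = (1/6)[1*(1)*conj(1) + 1*(exp(2*I*pi/3))*conj(exp(I*pi/3)) + 1*(exp(-2*I*pi/3))*conj(exp(2*I*pi/3)) + 1*(1)*conj(-1) + 1*(exp(2*I*pi/3))*conj(exp(-2*I*pi/3)) + 1*(exp(-2*I*pi/3))*conj(exp(-I*pi/3))]
      = (1/6)[(1) + (exp(I*pi/3)) + (exp(2*I*pi/3)) + (-1) + (exp(-2*I*pi/3)) + (exp(-I*pi/3))] = 0/6 = 0
  <chi_1*chi_1, chi_2> = (1/6)[1*(1)*conj(1) + 1*(exp(2*I*pi/3))*conj(exp(2*I*pi/3)) + 1*(exp(-2*I*pi/3))*conj(exp(-2*I*pi/3)) + 1*(1)*conj(1) + 1*(exp(2*I*pi/3))*conj(exp(2*I*pi/3)) + 1*(exp(-2*I*pi/3))*conj(exp(-2*I*pi/3))]
      = (1/6)[(1) + (1) + (1) + (1) + (1) + (1)] = 6/6 = 1
  <chi_1*chi_1, chi_3> = (1/6)[1*(1)*conj(1) + 1*(exp(2*I*pi/3))*conj(-1) + 1*(exp(-2*I*pi/3))*conj(1) + 1*(1)*conj(-1) + 1*(exp(2*I*pi/3))*conj(1) + 1*(exp(-2*I*pi/3))*conj(-1)]
      = (1/6)[(1) + (-exp(2*I*pi/3)) + (exp(-2*I*pi/3)) + (-1) + (exp(2*I*pi/3)) + (-exp(-2*I*pi/3))] = 0/6 = 0
  <chi_1*chi_1, chi_4> = (1/6)[1*(1)*conj(1) + 1*(exp(2*I*pi/3))*conj(exp(-2*I*pi/3)) + 1*(exp(-2*I*pi/3))*conj(exp(2*I*pi/3)) + 1*(1)*conj(1) + 1*(exp(2*I*pi/3))*conj(exp(-2*I*pi/3)) + 1*(exp(-2*I*pi/3))*conj(exp(2*I*pi/3))]
      = (1/6)[(1) + (exp(-2*I*pi/3)) + (exp(2*I*pi/3)) + (1) + (exp(-2*I*pi/3)) + (exp(2*I*pi/3))] = 0/6 = 0
  <chi_1*chi_1, chi_5> = (1/6)[1*(1)*conj(1) + 1*(exp(2*I*pi/3))*conj(exp(-I*pi/3)) + 1*(exp(-2*I*pi/3))*conj(exp(-2*I*pi/3)) + 1*(1)*conj(-1) + 1*(exp(2*I*pi/3))*conj(exp(2*I*pi/3)) + 1*(exp(-2*I*pi/3))*conj(exp(I*pi/3))]
      = (1/6)[(1) + (-1) + (1) + (-1) + (1) + (-1)] = 0/6 = 0
(Exp terms are combined using exp(i*s)*conj(exp(i*t)) = exp(i*(s-t)), and sums of them are collapsed using the identity that for every m > 1 the m distinct m-th roots of unity sum to 0, e.g. 1 + exp(2*I*pi/3) + exp(-2*I*pi/3) = 0.)
Hence the multiplicities are chi_2: 1. Dimension check: dim(chi_1)*dim(chi_1) = 1*1 = 1 and sum (mult * dim) = 1*1 = 1.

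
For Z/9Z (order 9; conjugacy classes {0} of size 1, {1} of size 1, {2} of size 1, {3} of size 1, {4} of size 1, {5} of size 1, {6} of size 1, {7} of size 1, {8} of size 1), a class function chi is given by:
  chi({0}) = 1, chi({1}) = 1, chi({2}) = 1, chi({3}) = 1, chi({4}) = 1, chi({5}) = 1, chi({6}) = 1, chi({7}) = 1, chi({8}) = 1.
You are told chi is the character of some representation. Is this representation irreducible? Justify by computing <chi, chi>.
Irreducible: <chi, chi> = 1.

Details: <chi, chi> = (1/|G|) sum_C |C| * |chi(C)|^2 = (1/9)[1*|1|^2 + 1*|1|^2 + 1*|1|^2 + 1*|1|^2 + 1*|1|^2 + 1*|1|^2 + 1*|1|^2 + 1*|1|^2 + 1*|1|^2]
  = (1/9)[(1) + (1) + (1) + (1) + (1) + (1) + (1) + (1) + (1)] = 9/9 = 1.
(Exp terms are combined using exp(i*s)*conj(exp(i*t)) = exp(i*(s-t)), and sums of them are collapsed using the identity that for every m > 1 the m distinct m-th roots of unity sum to 0, e.g. 1 + exp(2*I*pi/3) + exp(-2*I*pi/3) = 0.)
A character is irreducible iff <chi, chi> = 1, so this representation is irreducible.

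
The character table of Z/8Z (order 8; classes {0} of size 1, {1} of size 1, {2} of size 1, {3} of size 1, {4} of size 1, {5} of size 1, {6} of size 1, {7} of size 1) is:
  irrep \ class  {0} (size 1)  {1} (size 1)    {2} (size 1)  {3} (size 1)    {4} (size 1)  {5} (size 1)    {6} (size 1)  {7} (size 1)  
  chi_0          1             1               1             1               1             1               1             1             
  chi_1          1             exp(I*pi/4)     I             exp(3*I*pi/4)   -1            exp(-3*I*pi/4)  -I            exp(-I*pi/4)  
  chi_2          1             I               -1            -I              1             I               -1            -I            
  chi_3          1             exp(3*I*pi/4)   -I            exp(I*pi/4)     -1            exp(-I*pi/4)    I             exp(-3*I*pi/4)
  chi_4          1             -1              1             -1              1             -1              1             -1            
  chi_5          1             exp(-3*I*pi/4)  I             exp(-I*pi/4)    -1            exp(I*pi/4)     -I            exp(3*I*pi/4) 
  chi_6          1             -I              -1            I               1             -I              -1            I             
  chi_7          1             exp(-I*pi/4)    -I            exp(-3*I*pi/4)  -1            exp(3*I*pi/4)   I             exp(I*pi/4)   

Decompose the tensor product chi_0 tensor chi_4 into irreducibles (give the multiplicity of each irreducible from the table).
chi_0 tensor chi_4 = chi_4 (all other irreducibles have multiplicity 0).

Derivation: The character of a tensor product is the pointwise product (chi_0 * chi_4)(C) = chi_0(C) * chi_4(C):
  {0}: (1)*(1), {1}: (1)*(-1), {2}: (1)*(1), {3}: (1)*(-1), {4}: (1)*(1), {5}: (1)*(-1), {6}: (1)*(1), {7}: (1)*(-1)
so (chi_0 * chi_4) takes values
  {0} -> 1, {1} -> -1, {2} -> 1, {3} -> -1, {4} -> 1, {5} -> -1, {6} -> 1, {7} -> -1.
Now take the inner product of this character with each irreducible chi from the table, <chi_0*chi_4, chi> = (1/8) sum_C |C| (chi_0*chi_4)(C) conj(chi(C)):
  <chi_0*chi_4, chi_0> = (1/8)[1*(1)*conj(1) + 1*(-1)*conj(1) + 1*(1)*conj(1) + 1*(-1)*conj(1) + 1*(1)*conj(1) + 1*(-1)*conj(1) + 1*(1)*conj(1) + 1*(-1)*conj(1)]
      = (1/8)[(1) + (-1) + (1) + (-1) + (1) + (-1) + (1) + (-1)] = 0/8 = 0
  <chi_0*chi_4, chi_1> = (1/8)[1*(1)*conj(1) + 1*(-1)*conj(exp(I*pi/4)) + 1*(1)*conj(I) + 1*(-1)*conj(exp(3*I*pi/4)) + 1*(1)*conj(-1) + 1*(-1)*conj(exp(-3*I*pi/4)) + 1*(1)*conj(-I) + 1*(-1)*conj(exp(-I*pi/4))]
      = (1/8)[(1) + (-exp(-I*pi/4)) + (-I) + (-exp(-3*I*pi/4)) + (-1) + (-exp(3*I*pi/4)) + (I) + (-exp(I*pi/4))] = 0/8 = 0
  <chi_0*chi_4, chi_2> = (1/8)[1*(1)*conj(1) + 1*(-1)*conj(I) + 1*(1)*conj(-1) + 1*(-1)*conj(-I) + 1*(1)*conj(1) + 1*(-1)*conj(I) + 1*(1)*conj(-1) + 1*(-1)*conj(-I)]
      = (1/8)[(1) + (I) + (-1) + (-I) + (1) + (I) + (-1) + (-I)] = 0/8 = 0
  <chi_0*chi_4, chi_3> = (1/8)[1*(1)*conj(1) + 1*(-1)*conj(exp(3*I*pi/4)) + 1*(1)*conj(-I) + 1*(-1)*conj(exp(I*pi/4)) + 1*(1)*conj(-1) + 1*(-1)*conj(exp(-I*pi/4)) + 1*(1)*conj(I) + 1*(-1)*conj(exp(-3*I*pi/4))]
      = (1/8)[(1) + (-exp(-3*I*pi/4)) + (I) + (-exp(-I*pi/4)) + (-1) + (-exp(I*pi/4)) + (-I) + (-exp(3*I*pi/4))] = 0/8 = 0
  <chi_0*chi_4, chi_4> = (1/8)[1*(1)*conj(1) + 1*(-1)*conj(-1) + 1*(1)*conj(1) + 1*(-1)*conj(-1) + 1*(1)*conj(1) + 1*(-1)*conj(-1) + 1*(1)*conj(1) + 1*(-1)*conj(-1)]
      = (1/8)[(1) + (1) + (1) + (1) + (1) + (1) + (1) + (1)] = 8/8 = 1
  <chi_0*chi_4, chi_5> = (1/8)[1*(1)*conj(1) + 1*(-1)*conj(exp(-3*I*pi/4)) + 1*(1)*conj(I) + 1*(-1)*conj(exp(-I*pi/4)) + 1*(1)*conj(-1) + 1*(-1)*conj(exp(I*pi/4)) + 1*(1)*conj(-I) + 1*(-1)*conj(exp(3*I*pi/4))]
      = (1/8)[(1) + (-exp(3*I*pi/4)) + (-I) + (-exp(I*pi/4)) + (-1) + (-exp(-I*pi/4)) + (I) + (-exp(-3*I*pi/4))] = 0/8 = 0
  <chi_0*chi_4, chi_6> = (1/8)[1*(1)*conj(1) + 1*(-1)*conj(-I) + 1*(1)*conj(-1) + 1*(-1)*conj(I) + 1*(1)*conj(1) + 1*(-1)*conj(-I) + 1*(1)*conj(-1) + 1*(-1)*conj(I)]
      = (1/8)[(1) + (-I) + (-1) + (I) + (1) + (-I) + (-1) + (I)] = 0/8 = 0
  <chi_0*chi_4, chi_7> = (1/8)[1*(1)*conj(1) + 1*(-1)*conj(exp(-I*pi/4)) + 1*(1)*conj(-I) + 1*(-1)*conj(exp(-3*I*pi/4)) + 1*(1)*conj(-1) + 1*(-1)*conj(exp(3*I*pi/4)) + 1*(1)*conj(I) + 1*(-1)*conj(exp(I*pi/4))]
      = (1/8)[(1) + (-exp(I*pi/4)) + (I) + (-exp(3*I*pi/4)) + (-1) + (-exp(-3*I*pi/4)) + (-I) + (-exp(-I*pi/4))] = 0/8 = 0
(Exp terms are combined using exp(i*s)*conj(exp(i*t)) = exp(i*(s-t)), and sums of them are collapsed using the identity that for every m > 1 the m distinct m-th roots of unity sum to 0, e.g. 1 + exp(2*I*pi/3) + exp(-2*I*pi/3) = 0.)
Hence the multiplicities are chi_4: 1. Dimension check: dim(chi_0)*dim(chi_4) = 1*1 = 1 and sum (mult * dim) = 1*1 = 1.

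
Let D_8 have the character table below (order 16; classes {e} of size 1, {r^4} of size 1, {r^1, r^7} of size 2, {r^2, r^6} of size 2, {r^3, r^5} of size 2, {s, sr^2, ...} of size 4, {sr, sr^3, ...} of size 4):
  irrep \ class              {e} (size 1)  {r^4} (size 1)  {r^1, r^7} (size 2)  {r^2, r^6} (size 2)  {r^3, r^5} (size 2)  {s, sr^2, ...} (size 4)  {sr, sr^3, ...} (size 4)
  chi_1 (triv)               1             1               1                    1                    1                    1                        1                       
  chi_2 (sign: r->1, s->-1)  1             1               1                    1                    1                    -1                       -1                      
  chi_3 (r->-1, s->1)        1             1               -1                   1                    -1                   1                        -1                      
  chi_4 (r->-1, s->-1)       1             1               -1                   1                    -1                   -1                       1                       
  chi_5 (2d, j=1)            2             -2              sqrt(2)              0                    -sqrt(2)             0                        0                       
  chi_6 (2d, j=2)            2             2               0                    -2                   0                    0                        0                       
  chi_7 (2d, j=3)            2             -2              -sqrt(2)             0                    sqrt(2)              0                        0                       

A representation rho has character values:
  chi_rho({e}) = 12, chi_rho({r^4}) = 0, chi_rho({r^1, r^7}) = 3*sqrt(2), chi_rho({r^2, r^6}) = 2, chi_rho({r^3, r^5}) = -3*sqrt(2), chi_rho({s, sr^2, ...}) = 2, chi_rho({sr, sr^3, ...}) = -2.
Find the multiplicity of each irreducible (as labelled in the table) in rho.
Multiplicities: chi_1: 1, chi_2: 1, chi_3: 2, chi_4: 0, chi_5: 3, chi_6: 1, chi_7: 0.

Reasoning: Use <chi_rho, chi> = (1/|G|) sum_C |C| * chi_rho(C) * conj(chi(C)) with |G| = 16 for each irreducible chi in the table:
  <chi_rho, chi_1> = (1/16)[1*(12)*conj(1) + 1*(0)*conj(1) + 2*(3*sqrt(2))*conj(1) + 2*(2)*conj(1) + 2*(-3*sqrt(2))*conj(1) + 4*(2)*conj(1) + 4*(-2)*conj(1)]
      = (1/16)[(12) + (0) + (6*sqrt(2)) + (4) + (-6*sqrt(2)) + (8) + (-8)] = 16/16 = 1
  <chi_rho, chi_2> = (1/16)[1*(12)*conj(1) + 1*(0)*conj(1) + 2*(3*sqrt(2))*conj(1) + 2*(2)*conj(1) + 2*(-3*sqrt(2))*conj(1) + 4*(2)*conj(-1) + 4*(-2)*conj(-1)]
      = (1/16)[(12) + (0) + (6*sqrt(2)) + (4) + (-6*sqrt(2)) + (-8) + (8)] = 16/16 = 1
  <chi_rho, chi_3> = (1/16)[1*(12)*conj(1) + 1*(0)*conj(1) + 2*(3*sqrt(2))*conj(-1) + 2*(2)*conj(1) + 2*(-3*sqrt(2))*conj(-1) + 4*(2)*conj(1) + 4*(-2)*conj(-1)]
      = (1/16)[(12) + (0) + (-6*sqrt(2)) + (4) + (6*sqrt(2)) + (8) + (8)] = 32/16 = 2
  <chi_rho, chi_4> = (1/16)[1*(12)*conj(1) + 1*(0)*conj(1) + 2*(3*sqrt(2))*conj(-1) + 2*(2)*conj(1) + 2*(-3*sqrt(2))*conj(-1) + 4*(2)*conj(-1) + 4*(-2)*conj(1)]
      = (1/16)[(12) + (0) + (-6*sqrt(2)) + (4) + (6*sqrt(2)) + (-8) + (-8)] = 0/16 = 0
  <chi_rho, chi_5> = (1/16)[1*(12)*conj(2) + 1*(0)*conj(-2) + 2*(3*sqrt(2))*conj(sqrt(2)) + 2*(2)*conj(0) + 2*(-3*sqrt(2))*conj(-sqrt(2)) + 4*(2)*conj(0) + 4*(-2)*conj(0)]
      = (1/16)[(24) + (0) + (12) + (0) + (12) + (0) + (0)] = 48/16 = 3
  <chi_rho, chi_6> = (1/16)[1*(12)*conj(2) + 1*(0)*conj(2) + 2*(3*sqrt(2))*conj(0) + 2*(2)*conj(-2) + 2*(-3*sqrt(2))*conj(0) + 4*(2)*conj(0) + 4*(-2)*conj(0)]
      = (1/16)[(24) + (0) + (0) + (-8) + (0) + (0) + (0)] = 16/16 = 1
  <chi_rho, chi_7> = (1/16)[1*(12)*conj(2) + 1*(0)*conj(-2) + 2*(3*sqrt(2))*conj(-sqrt(2)) + 2*(2)*conj(0) + 2*(-3*sqrt(2))*conj(sqrt(2)) + 4*(2)*conj(0) + 4*(-2)*conj(0)]
      = (1/16)[(24) + (0) + (-12) + (0) + (-12) + (0) + (0)] = 0/16 = 0
Dimension check: dim(rho) = sum (mult * dim) = 1*1 + 1*1 + 2*1 + 0*1 + 3*2 + 1*2 + 0*2 = 12 = chi_rho(e) = 12.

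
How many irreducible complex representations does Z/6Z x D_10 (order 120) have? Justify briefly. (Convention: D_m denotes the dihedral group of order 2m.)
48

Reasoning: The number of irreducible complex representations of a finite group equals its number of conjugacy classes. For a direct product, #classes(G x H) = #classes(G) * #classes(H). Z/6Z has 6 classes (abelian), D_10 has 8 classes, so 6 * 8 = 48, so Z/6Z x D_10 (order 120) has exactly 48 irreducible complex representations.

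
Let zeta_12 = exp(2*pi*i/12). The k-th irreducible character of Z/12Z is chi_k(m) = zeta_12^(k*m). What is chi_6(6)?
chi_6(6) = zeta_12^36 = 1

Argument: chi_6(6) = zeta_12^(6*6) = zeta_12^36. Since zeta_12^12 = 1, this equals zeta_12^0 = exp(2*pi*i*0/12) = 1.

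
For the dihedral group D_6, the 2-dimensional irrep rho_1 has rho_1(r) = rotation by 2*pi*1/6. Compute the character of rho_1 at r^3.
chi_{rho_1}(r^3) = 2*cos(2*pi*1*3/6) = -2

Proof sketch: rho_1(r^3) is rotation by angle 2*pi*1*3/6, whose trace is 2*cos(2*pi*1*3/6) = -2.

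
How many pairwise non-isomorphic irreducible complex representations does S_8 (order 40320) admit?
22

Derivation: The number of irreducible complex representations of a finite group equals its number of conjugacy classes. Conjugacy classes in S_8 correspond to cycle types, i.e. partitions of 8; there are p(8) = 22 of them, so S_8 (order 40320) has exactly 22 irreducible complex representations.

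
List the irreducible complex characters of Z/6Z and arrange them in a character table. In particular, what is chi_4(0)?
Character table of Z/6Z (irreps indexed chi_0,...,chi_5 with chi_k(m) = zeta_6^(k*m), zeta_6 = exp(2*pi*i/6)):
  irrep \ class  {0} (size 1)  {1} (size 1)    {2} (size 1)    {3} (size 1)  {4} (size 1)    {5} (size 1)  
  chi_0          1             1               1               1             1               1             
  chi_1          1             exp(I*pi/3)     exp(2*I*pi/3)   -1            exp(-2*I*pi/3)  exp(-I*pi/3)  
  chi_2          1             exp(2*I*pi/3)   exp(-2*I*pi/3)  1             exp(2*I*pi/3)   exp(-2*I*pi/3)
  chi_3          1             -1              1               -1            1               -1            
  chi_4          1             exp(-2*I*pi/3)  exp(2*I*pi/3)   1             exp(-2*I*pi/3)  exp(2*I*pi/3) 
  chi_5          1             exp(-I*pi/3)    exp(-2*I*pi/3)  -1            exp(2*I*pi/3)   exp(I*pi/3)   

Spot check: chi_4(0) = zeta_6^(4*0) = zeta_6^0 = 1.

Reasoning: Z/6Z is abelian, so all 6 irreducible complex representations are 1-dimensional. They are given by chi_k(m) = zeta_6^(k*m) for k = 0,...,5. Row orthogonality: sum_m chi_k(m) conj(chi_l(m)) = 6 * [k = l].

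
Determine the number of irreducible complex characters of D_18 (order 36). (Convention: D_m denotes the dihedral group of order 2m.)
12

Solution. The number of irreducible complex representations of a finite group equals its number of conjugacy classes. D_18 has 12 conjugacy classes (n/2 + 3 for n even), so D_18 (order 36) has exactly 12 irreducible complex representations.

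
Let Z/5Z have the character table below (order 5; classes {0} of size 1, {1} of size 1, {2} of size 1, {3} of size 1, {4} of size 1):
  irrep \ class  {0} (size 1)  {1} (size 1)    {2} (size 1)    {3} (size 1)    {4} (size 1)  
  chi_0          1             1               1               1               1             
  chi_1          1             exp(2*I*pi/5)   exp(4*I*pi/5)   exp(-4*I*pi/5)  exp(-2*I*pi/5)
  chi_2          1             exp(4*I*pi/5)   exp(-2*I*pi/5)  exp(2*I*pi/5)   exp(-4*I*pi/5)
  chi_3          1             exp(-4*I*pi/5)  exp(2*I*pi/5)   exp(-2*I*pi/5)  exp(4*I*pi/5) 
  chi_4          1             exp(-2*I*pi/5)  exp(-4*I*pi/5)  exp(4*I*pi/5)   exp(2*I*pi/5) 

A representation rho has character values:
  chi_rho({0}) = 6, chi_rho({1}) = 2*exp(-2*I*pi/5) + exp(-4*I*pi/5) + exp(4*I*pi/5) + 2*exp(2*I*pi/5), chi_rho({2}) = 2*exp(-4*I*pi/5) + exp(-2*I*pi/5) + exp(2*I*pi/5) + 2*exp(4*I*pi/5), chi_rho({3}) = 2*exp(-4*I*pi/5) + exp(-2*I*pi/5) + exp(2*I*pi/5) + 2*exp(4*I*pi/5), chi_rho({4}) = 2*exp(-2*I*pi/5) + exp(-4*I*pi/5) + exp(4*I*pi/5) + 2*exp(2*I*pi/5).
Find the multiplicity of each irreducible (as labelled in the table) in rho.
Multiplicities: chi_0: 0, chi_1: 2, chi_2: 1, chi_3: 1, chi_4: 2.

Explanation: Use <chi_rho, chi> = (1/|G|) sum_C |C| * chi_rho(C) * conj(chi(C)) with |G| = 5 for each irreducible chi in the table:
  <chi_rho, chi_0> = (1/5)[1*(6)*conj(1) + 1*(2*exp(-2*I*pi/5) + exp(-4*I*pi/5) + exp(4*I*pi/5) + 2*exp(2*I*pi/5))*conj(1) + 1*(2*exp(-4*I*pi/5) + exp(-2*I*pi/5) + exp(2*I*pi/5) + 2*exp(4*I*pi/5))*conj(1) + 1*(2*exp(-4*I*pi/5) + exp(-2*I*pi/5) + exp(2*I*pi/5) + 2*exp(4*I*pi/5))*conj(1) + 1*(2*exp(-2*I*pi/5) + exp(-4*I*pi/5) + exp(4*I*pi/5) + 2*exp(2*I*pi/5))*conj(1)]
      = (1/5)[(6) + (2*exp(-2*I*pi/5) + exp(-4*I*pi/5) + exp(4*I*pi/5) + 2*exp(2*I*pi/5)) + (2*exp(-4*I*pi/5) + exp(-2*I*pi/5) + exp(2*I*pi/5) + 2*exp(4*I*pi/5)) + (2*exp(-4*I*pi/5) + exp(-2*I*pi/5) + exp(2*I*pi/5) + 2*exp(4*I*pi/5)) + (2*exp(-2*I*pi/5) + exp(-4*I*pi/5) + exp(4*I*pi/5) + 2*exp(2*I*pi/5))] = 0/5 = 0
  <chi_rho, chi_1> = (1/5)[1*(6)*conj(1) + 1*(2*exp(-2*I*pi/5) + exp(-4*I*pi/5) + exp(4*I*pi/5) + 2*exp(2*I*pi/5))*conj(exp(2*I*pi/5)) + 1*(2*exp(-4*I*pi/5) + exp(-2*I*pi/5) + exp(2*I*pi/5) + 2*exp(4*I*pi/5))*conj(exp(4*I*pi/5)) + 1*(2*exp(-4*I*pi/5) + exp(-2*I*pi/5) + exp(2*I*pi/5) + 2*exp(4*I*pi/5))*conj(exp(-4*I*pi/5)) + 1*(2*exp(-2*I*pi/5) + exp(-4*I*pi/5) + exp(4*I*pi/5) + 2*exp(2*I*pi/5))*conj(exp(-2*I*pi/5))]
      = (1/5)[(6) + (2 + 2*exp(-4*I*pi/5) + exp(4*I*pi/5) + exp(2*I*pi/5)) + (2 + exp(-2*I*pi/5) + exp(4*I*pi/5) + 2*exp(2*I*pi/5)) + (2 + 2*exp(-2*I*pi/5) + exp(-4*I*pi/5) + exp(2*I*pi/5)) + (2 + exp(-2*I*pi/5) + exp(-4*I*pi/5) + 2*exp(4*I*pi/5))] = 10/5 = 2
  <chi_rho, chi_2> = (1/5)[1*(6)*conj(1) + 1*(2*exp(-2*I*pi/5) + exp(-4*I*pi/5) + exp(4*I*pi/5) + 2*exp(2*I*pi/5))*conj(exp(4*I*pi/5)) + 1*(2*exp(-4*I*pi/5) + exp(-2*I*pi/5) + exp(2*I*pi/5) + 2*exp(4*I*pi/5))*conj(exp(-2*I*pi/5)) + 1*(2*exp(-4*I*pi/5) + exp(-2*I*pi/5) + exp(2*I*pi/5) + 2*exp(4*I*pi/5))*conj(exp(2*I*pi/5)) + 1*(2*exp(-2*I*pi/5) + exp(-4*I*pi/5) + exp(4*I*pi/5) + 2*exp(2*I*pi/5))*conj(exp(-4*I*pi/5))]
      = (1/5)[(6) + (1 + 2*exp(-2*I*pi/5) + exp(2*I*pi/5) + 2*exp(4*I*pi/5)) + (1 + 2*exp(-2*I*pi/5) + 2*exp(-4*I*pi/5) + exp(4*I*pi/5)) + (1 + exp(-4*I*pi/5) + 2*exp(4*I*pi/5) + 2*exp(2*I*pi/5)) + (1 + 2*exp(-4*I*pi/5) + exp(-2*I*pi/5) + 2*exp(2*I*pi/5))] = 5/5 = 1
  <chi_rho, chi_3> = (1/5)[1*(6)*conj(1) + 1*(2*exp(-2*I*pi/5) + exp(-4*I*pi/5) + exp(4*I*pi/5) + 2*exp(2*I*pi/5))*conj(exp(-4*I*pi/5)) + 1*(2*exp(-4*I*pi/5) + exp(-2*I*pi/5) + exp(2*I*pi/5) + 2*exp(4*I*pi/5))*conj(exp(2*I*pi/5)) + 1*(2*exp(-4*I*pi/5) + exp(-2*I*pi/5) + exp(2*I*pi/5) + 2*exp(4*I*pi/5))*conj(exp(-2*I*pi/5)) + 1*(2*exp(-2*I*pi/5) + exp(-4*I*pi/5) + exp(4*I*pi/5) + 2*exp(2*I*pi/5))*conj(exp(4*I*pi/5))]
      = (1/5)[(6) + (1 + 2*exp(-4*I*pi/5) + exp(-2*I*pi/5) + 2*exp(2*I*pi/5)) + (1 + exp(-4*I*pi/5) + 2*exp(4*I*pi/5) + 2*exp(2*I*pi/5)) + (1 + 2*exp(-2*I*pi/5) + 2*exp(-4*I*pi/5) + exp(4*I*pi/5)) + (1 + 2*exp(-2*I*pi/5) + exp(2*I*pi/5) + 2*exp(4*I*pi/5))] = 5/5 = 1
  <chi_rho, chi_4> = (1/5)[1*(6)*conj(1) + 1*(2*exp(-2*I*pi/5) + exp(-4*I*pi/5) + exp(4*I*pi/5) + 2*exp(2*I*pi/5))*conj(exp(-2*I*pi/5)) + 1*(2*exp(-4*I*pi/5) + exp(-2*I*pi/5) + exp(2*I*pi/5) + 2*exp(4*I*pi/5))*conj(exp(-4*I*pi/5)) + 1*(2*exp(-4*I*pi/5) + exp(-2*I*pi/5) + exp(2*I*pi/5) + 2*exp(4*I*pi/5))*conj(exp(4*I*pi/5)) + 1*(2*exp(-2*I*pi/5) + exp(-4*I*pi/5) + exp(4*I*pi/5) + 2*exp(2*I*pi/5))*conj(exp(2*I*pi/5))]
      = (1/5)[(6) + (2 + exp(-2*I*pi/5) + exp(-4*I*pi/5) + 2*exp(4*I*pi/5)) + (2 + 2*exp(-2*I*pi/5) + exp(-4*I*pi/5) + exp(2*I*pi/5)) + (2 + exp(-2*I*pi/5) + exp(4*I*pi/5) + 2*exp(2*I*pi/5)) + (2 + 2*exp(-4*I*pi/5) + exp(4*I*pi/5) + exp(2*I*pi/5))] = 10/5 = 2
(Exp terms are combined using exp(i*s)*conj(exp(i*t)) = exp(i*(s-t)), and sums of them are collapsed using the identity that for every m > 1 the m distinct m-th roots of unity sum to 0, e.g. 1 + exp(2*I*pi/3) + exp(-2*I*pi/3) = 0.)
Dimension check: dim(rho) = sum (mult * dim) = 0*1 + 2*1 + 1*1 + 1*1 + 2*1 = 6 = chi_rho(e) = 6.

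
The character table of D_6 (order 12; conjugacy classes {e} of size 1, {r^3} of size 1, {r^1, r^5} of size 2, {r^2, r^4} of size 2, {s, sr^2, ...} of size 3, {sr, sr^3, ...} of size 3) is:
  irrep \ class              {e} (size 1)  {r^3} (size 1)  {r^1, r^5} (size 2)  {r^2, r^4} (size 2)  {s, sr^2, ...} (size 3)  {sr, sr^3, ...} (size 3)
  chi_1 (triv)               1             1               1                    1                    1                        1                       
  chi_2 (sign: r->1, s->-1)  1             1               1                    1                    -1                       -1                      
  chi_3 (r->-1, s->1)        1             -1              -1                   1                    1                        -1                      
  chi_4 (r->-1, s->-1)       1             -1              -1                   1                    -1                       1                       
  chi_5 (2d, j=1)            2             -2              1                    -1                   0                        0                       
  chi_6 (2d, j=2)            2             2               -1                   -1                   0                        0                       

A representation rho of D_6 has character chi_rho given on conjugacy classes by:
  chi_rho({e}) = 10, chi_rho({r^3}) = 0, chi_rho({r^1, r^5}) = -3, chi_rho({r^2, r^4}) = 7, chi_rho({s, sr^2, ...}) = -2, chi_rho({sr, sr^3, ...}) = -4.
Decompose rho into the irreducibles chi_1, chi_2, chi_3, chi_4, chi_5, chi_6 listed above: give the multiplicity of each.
Multiplicities: chi_1: 0, chi_2: 3, chi_3: 3, chi_4: 2, chi_5: 0, chi_6: 1.

Justification: Use <chi_rho, chi> = (1/|G|) sum_C |C| * chi_rho(C) * conj(chi(C)) with |G| = 12 for each irreducible chi in the table:
  <chi_rho, chi_1> = (1/12)[1*(10)*conj(1) + 1*(0)*conj(1) + 2*(-3)*conj(1) + 2*(7)*conj(1) + 3*(-2)*conj(1) + 3*(-4)*conj(1)]
      = (1/12)[(10) + (0) + (-6) + (14) + (-6) + (-12)] = 0/12 = 0
  <chi_rho, chi_2> = (1/12)[1*(10)*conj(1) + 1*(0)*conj(1) + 2*(-3)*conj(1) + 2*(7)*conj(1) + 3*(-2)*conj(-1) + 3*(-4)*conj(-1)]
      = (1/12)[(10) + (0) + (-6) + (14) + (6) + (12)] = 36/12 = 3
  <chi_rho, chi_3> = (1/12)[1*(10)*conj(1) + 1*(0)*conj(-1) + 2*(-3)*conj(-1) + 2*(7)*conj(1) + 3*(-2)*conj(1) + 3*(-4)*conj(-1)]
      = (1/12)[(10) + (0) + (6) + (14) + (-6) + (12)] = 36/12 = 3
  <chi_rho, chi_4> = (1/12)[1*(10)*conj(1) + 1*(0)*conj(-1) + 2*(-3)*conj(-1) + 2*(7)*conj(1) + 3*(-2)*conj(-1) + 3*(-4)*conj(1)]
      = (1/12)[(10) + (0) + (6) + (14) + (6) + (-12)] = 24/12 = 2
  <chi_rho, chi_5> = (1/12)[1*(10)*conj(2) + 1*(0)*conj(-2) + 2*(-3)*conj(1) + 2*(7)*conj(-1) + 3*(-2)*conj(0) + 3*(-4)*conj(0)]
      = (1/12)[(20) + (0) + (-6) + (-14) + (0) + (0)] = 0/12 = 0
  <chi_rho, chi_6> = (1/12)[1*(10)*conj(2) + 1*(0)*conj(2) + 2*(-3)*conj(-1) + 2*(7)*conj(-1) + 3*(-2)*conj(0) + 3*(-4)*conj(0)]
      = (1/12)[(20) + (0) + (6) + (-14) + (0) + (0)] = 12/12 = 1
Dimension check: dim(rho) = sum (mult * dim) = 0*1 + 3*1 + 3*1 + 2*1 + 0*2 + 1*2 = 10 = chi_rho(e) = 10.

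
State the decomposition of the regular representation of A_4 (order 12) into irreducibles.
Each irreducible V_i of dimension d_i appears with multiplicity d_i, i.e. rho_reg = (direct sum over all irreducibles V_i) d_i V_i. The irreducible dimensions for A_4 are 1, 1, 1, 3: 3 irreducibles of dimension 1, each with multiplicity 1; 1 irreducible of dimension 3, with multiplicity 3. Total dimension 3*1*1 + 1*3*3 = 12 = |G|.

Details: General theorem: in the regular representation of a finite group G, each irreducible appears with multiplicity equal to its dimension. Check: dim(rho_reg) = sum d_i^2 = 1 + 1 + 1 + 9 = 12 = |G|.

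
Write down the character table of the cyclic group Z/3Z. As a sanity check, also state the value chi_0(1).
Character table of Z/3Z (irreps indexed chi_0,...,chi_2 with chi_k(m) = zeta_3^(k*m), zeta_3 = exp(2*pi*i/3)):
  irrep \ class  {0} (size 1)  {1} (size 1)    {2} (size 1)  
  chi_0          1             1               1             
  chi_1          1             exp(2*I*pi/3)   exp(-2*I*pi/3)
  chi_2          1             exp(-2*I*pi/3)  exp(2*I*pi/3) 

Spot check: chi_0(1) = zeta_3^(0*1) = zeta_3^0 = 1.

Proof sketch: Z/3Z is abelian, so all 3 irreducible complex representations are 1-dimensional. They are given by chi_k(m) = zeta_3^(k*m) for k = 0,...,2. Row orthogonality: sum_m chi_k(m) conj(chi_l(m)) = 3 * [k = l].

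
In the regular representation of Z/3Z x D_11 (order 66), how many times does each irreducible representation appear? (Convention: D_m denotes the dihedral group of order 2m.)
Each irreducible V_i of dimension d_i appears with multiplicity d_i, i.e. rho_reg = (direct sum over all irreducibles V_i) d_i V_i. The irreducible dimensions for Z/3Z x D_11 are 1, 1, 1, 1, 1, 1, 2, 2, 2, 2, 2, 2, 2, 2, 2, 2, 2, 2, 2, 2, 2: 6 irreducibles of dimension 1, each with multiplicity 1; 15 irreducibles of dimension 2, each with multiplicity 2. Total dimension 6*1*1 + 15*2*2 = 66 = |G|.

Reasoning: General theorem: in the regular representation of a finite group G, each irreducible appears with multiplicity equal to its dimension. Check: dim(rho_reg) = sum d_i^2 = 1 + 1 + 1 + 1 + 1 + 1 + 4 + 4 + 4 + 4 + 4 + 4 + 4 + 4 + 4 + 4 + 4 + 4 + 4 + 4 + 4 = 66 = |G|.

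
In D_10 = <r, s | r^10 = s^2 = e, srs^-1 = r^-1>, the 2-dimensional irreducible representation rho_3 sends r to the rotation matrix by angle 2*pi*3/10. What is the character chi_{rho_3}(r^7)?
chi_{rho_3}(r^7) = 2*cos(2*pi*3*7/10) = 1/2 + sqrt(5)/2

Derivation: rho_3(r^7) is rotation by angle 2*pi*3*7/10, whose trace is 2*cos(2*pi*3*7/10) = 1/2 + sqrt(5)/2.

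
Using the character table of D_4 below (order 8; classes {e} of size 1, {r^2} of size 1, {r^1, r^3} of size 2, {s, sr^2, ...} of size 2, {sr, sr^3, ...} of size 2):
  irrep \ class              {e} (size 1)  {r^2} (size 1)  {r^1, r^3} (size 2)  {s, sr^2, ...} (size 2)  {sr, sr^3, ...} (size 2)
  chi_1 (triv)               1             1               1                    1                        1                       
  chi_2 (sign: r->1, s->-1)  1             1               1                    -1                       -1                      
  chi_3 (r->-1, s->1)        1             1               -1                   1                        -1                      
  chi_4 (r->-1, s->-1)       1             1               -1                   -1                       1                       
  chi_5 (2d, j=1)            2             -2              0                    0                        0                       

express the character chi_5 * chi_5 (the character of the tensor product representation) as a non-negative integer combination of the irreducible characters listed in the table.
chi_5 tensor chi_5 = chi_1 + chi_2 + chi_3 + chi_4 (all other irreducibles have multiplicity 0).

Why: The character of a tensor product is the pointwise product (chi_5 * chi_5)(C) = chi_5(C) * chi_5(C):
  {e}: (2)*(2), {r^2}: (-2)*(-2), {r^1, r^3}: (0)*(0), {s, sr^2, ...}: (0)*(0), {sr, sr^3, ...}: (0)*(0)
so (chi_5 * chi_5) takes values
  {e} -> 4, {r^2} -> 4, {r^1, r^3} -> 0, {s, sr^2, ...} -> 0, {sr, sr^3, ...} -> 0.
Now take the inner product of this character with each irreducible chi from the table, <chi_5*chi_5, chi> = (1/8) sum_C |C| (chi_5*chi_5)(C) conj(chi(C)):
  <chi_5*chi_5, chi_1> = (1/8)[1*(4)*conj(1) + 1*(4)*conj(1) + 2*(0)*conj(1) + 2*(0)*conj(1) + 2*(0)*conj(1)]
      = (1/8)[(4) + (4) + (0) + (0) + (0)] = 8/8 = 1
  <chi_5*chi_5, chi_2> = (1/8)[1*(4)*conj(1) + 1*(4)*conj(1) + 2*(0)*conj(1) + 2*(0)*conj(-1) + 2*(0)*conj(-1)]
      = (1/8)[(4) + (4) + (0) + (0) + (0)] = 8/8 = 1
  <chi_5*chi_5, chi_3> = (1/8)[1*(4)*conj(1) + 1*(4)*conj(1) + 2*(0)*conj(-1) + 2*(0)*conj(1) + 2*(0)*conj(-1)]
      = (1/8)[(4) + (4) + (0) + (0) + (0)] = 8/8 = 1
  <chi_5*chi_5, chi_4> = (1/8)[1*(4)*conj(1) + 1*(4)*conj(1) + 2*(0)*conj(-1) + 2*(0)*conj(-1) + 2*(0)*conj(1)]
      = (1/8)[(4) + (4) + (0) + (0) + (0)] = 8/8 = 1
  <chi_5*chi_5, chi_5> = (1/8)[1*(4)*conj(2) + 1*(4)*conj(-2) + 2*(0)*conj(0) + 2*(0)*conj(0) + 2*(0)*conj(0)]
      = (1/8)[(8) + (-8) + (0) + (0) + (0)] = 0/8 = 0
Hence the multiplicities are chi_1: 1, chi_2: 1, chi_3: 1, chi_4: 1. Dimension check: dim(chi_5)*dim(chi_5) = 2*2 = 4 and sum (mult * dim) = 1*1 + 1*1 + 1*1 + 1*1 = 4.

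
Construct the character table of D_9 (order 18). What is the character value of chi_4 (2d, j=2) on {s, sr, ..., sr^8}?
Conjugacy classes: {e} of size 1, {r^1, r^8} of size 2, {r^2, r^7} of size 2, {r^3, r^6} of size 2, {r^4, r^5} of size 2, {s, sr, ..., sr^8} of size 9.
Character table:
  irrep \ class              {e} (size 1)  {r^1, r^8} (size 2)  {r^2, r^7} (size 2)  {r^3, r^6} (size 2)  {r^4, r^5} (size 2)  {s, sr, ..., sr^8} (size 9)
  chi_1 (triv)               1             1                    1                    1                    1                    1                          
  chi_2 (sign: r->1, s->-1)  1             1                    1                    1                    1                    -1                         
  chi_3 (2d, j=1)            2             2*cos(2*pi/9)        2*cos(4*pi/9)        -1                   -2*cos(pi/9)         0                          
  chi_4 (2d, j=2)            2             2*cos(4*pi/9)        -2*cos(pi/9)         -1                   2*cos(2*pi/9)        0                          
  chi_5 (2d, j=3)            2             -1                   -1                   2                    -1                   0                          
  chi_6 (2d, j=4)            2             -2*cos(pi/9)         2*cos(2*pi/9)        -1                   2*cos(4*pi/9)        0                          

Spot check: chi_4 (2d, j=2) on {s, sr, ..., sr^8} = 0.

Derivation: D_9 has order 2*9 = 18 with 6 conjugacy classes, hence 6 irreducibles. Sum of squared dims 1 + 1 + 4 + 4 + 4 + 4 = 18 = |G|. Linear characters come from the abelianisation; the 2-dimensional irreps have character r^k -> 2*cos(2*pi*j*k/9), reflections -> 0.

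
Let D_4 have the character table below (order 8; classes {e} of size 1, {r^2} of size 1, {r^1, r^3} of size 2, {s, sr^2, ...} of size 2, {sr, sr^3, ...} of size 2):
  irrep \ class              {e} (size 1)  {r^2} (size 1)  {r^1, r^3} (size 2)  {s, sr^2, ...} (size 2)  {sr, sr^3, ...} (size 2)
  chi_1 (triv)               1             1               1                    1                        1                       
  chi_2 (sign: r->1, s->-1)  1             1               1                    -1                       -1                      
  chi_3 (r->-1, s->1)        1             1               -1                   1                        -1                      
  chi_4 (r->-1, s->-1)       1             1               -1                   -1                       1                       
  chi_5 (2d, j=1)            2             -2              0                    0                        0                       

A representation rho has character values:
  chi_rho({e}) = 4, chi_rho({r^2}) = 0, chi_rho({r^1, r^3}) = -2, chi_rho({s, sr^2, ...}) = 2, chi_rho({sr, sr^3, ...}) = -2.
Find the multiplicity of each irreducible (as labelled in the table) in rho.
Multiplicities: chi_1: 0, chi_2: 0, chi_3: 2, chi_4: 0, chi_5: 1.

Why: Use <chi_rho, chi> = (1/|G|) sum_C |C| * chi_rho(C) * conj(chi(C)) with |G| = 8 for each irreducible chi in the table:
  <chi_rho, chi_1> = (1/8)[1*(4)*conj(1) + 1*(0)*conj(1) + 2*(-2)*conj(1) + 2*(2)*conj(1) + 2*(-2)*conj(1)]
      = (1/8)[(4) + (0) + (-4) + (4) + (-4)] = 0/8 = 0
  <chi_rho, chi_2> = (1/8)[1*(4)*conj(1) + 1*(0)*conj(1) + 2*(-2)*conj(1) + 2*(2)*conj(-1) + 2*(-2)*conj(-1)]
      = (1/8)[(4) + (0) + (-4) + (-4) + (4)] = 0/8 = 0
  <chi_rho, chi_3> = (1/8)[1*(4)*conj(1) + 1*(0)*conj(1) + 2*(-2)*conj(-1) + 2*(2)*conj(1) + 2*(-2)*conj(-1)]
      = (1/8)[(4) + (0) + (4) + (4) + (4)] = 16/8 = 2
  <chi_rho, chi_4> = (1/8)[1*(4)*conj(1) + 1*(0)*conj(1) + 2*(-2)*conj(-1) + 2*(2)*conj(-1) + 2*(-2)*conj(1)]
      = (1/8)[(4) + (0) + (4) + (-4) + (-4)] = 0/8 = 0
  <chi_rho, chi_5> = (1/8)[1*(4)*conj(2) + 1*(0)*conj(-2) + 2*(-2)*conj(0) + 2*(2)*conj(0) + 2*(-2)*conj(0)]
      = (1/8)[(8) + (0) + (0) + (0) + (0)] = 8/8 = 1
Dimension check: dim(rho) = sum (mult * dim) = 0*1 + 0*1 + 2*1 + 0*1 + 1*2 = 4 = chi_rho(e) = 4.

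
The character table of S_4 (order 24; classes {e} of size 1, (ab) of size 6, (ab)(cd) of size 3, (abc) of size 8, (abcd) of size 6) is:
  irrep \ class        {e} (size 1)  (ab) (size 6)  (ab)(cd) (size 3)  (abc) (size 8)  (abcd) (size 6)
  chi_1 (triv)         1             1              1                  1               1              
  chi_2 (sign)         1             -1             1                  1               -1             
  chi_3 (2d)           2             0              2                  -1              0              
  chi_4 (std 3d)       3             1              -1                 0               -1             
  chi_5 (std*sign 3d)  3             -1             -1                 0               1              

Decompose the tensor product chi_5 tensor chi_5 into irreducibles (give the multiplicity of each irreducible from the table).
chi_5 tensor chi_5 = chi_1 + chi_3 + chi_4 + chi_5 (all other irreducibles have multiplicity 0).

Argument: The character of a tensor product is the pointwise product (chi_5 * chi_5)(C) = chi_5(C) * chi_5(C):
  {e}: (3)*(3), (ab): (-1)*(-1), (ab)(cd): (-1)*(-1), (abc): (0)*(0), (abcd): (1)*(1)
so (chi_5 * chi_5) takes values
  {e} -> 9, (ab) -> 1, (ab)(cd) -> 1, (abc) -> 0, (abcd) -> 1.
Now take the inner product of this character with each irreducible chi from the table, <chi_5*chi_5, chi> = (1/24) sum_C |C| (chi_5*chi_5)(C) conj(chi(C)):
  <chi_5*chi_5, chi_1> = (1/24)[1*(9)*conj(1) + 6*(1)*conj(1) + 3*(1)*conj(1) + 8*(0)*conj(1) + 6*(1)*conj(1)]
      = (1/24)[(9) + (6) + (3) + (0) + (6)] = 24/24 = 1
  <chi_5*chi_5, chi_2> = (1/24)[1*(9)*conj(1) + 6*(1)*conj(-1) + 3*(1)*conj(1) + 8*(0)*conj(1) + 6*(1)*conj(-1)]
      = (1/24)[(9) + (-6) + (3) + (0) + (-6)] = 0/24 = 0
  <chi_5*chi_5, chi_3> = (1/24)[1*(9)*conj(2) + 6*(1)*conj(0) + 3*(1)*conj(2) + 8*(0)*conj(-1) + 6*(1)*conj(0)]
      = (1/24)[(18) + (0) + (6) + (0) + (0)] = 24/24 = 1
  <chi_5*chi_5, chi_4> = (1/24)[1*(9)*conj(3) + 6*(1)*conj(1) + 3*(1)*conj(-1) + 8*(0)*conj(0) + 6*(1)*conj(-1)]
      = (1/24)[(27) + (6) + (-3) + (0) + (-6)] = 24/24 = 1
  <chi_5*chi_5, chi_5> = (1/24)[1*(9)*conj(3) + 6*(1)*conj(-1) + 3*(1)*conj(-1) + 8*(0)*conj(0) + 6*(1)*conj(1)]
      = (1/24)[(27) + (-6) + (-3) + (0) + (6)] = 24/24 = 1
Hence the multiplicities are chi_1: 1, chi_3: 1, chi_4: 1, chi_5: 1. Dimension check: dim(chi_5)*dim(chi_5) = 3*3 = 9 and sum (mult * dim) = 1*1 + 1*2 + 1*3 + 1*3 = 9.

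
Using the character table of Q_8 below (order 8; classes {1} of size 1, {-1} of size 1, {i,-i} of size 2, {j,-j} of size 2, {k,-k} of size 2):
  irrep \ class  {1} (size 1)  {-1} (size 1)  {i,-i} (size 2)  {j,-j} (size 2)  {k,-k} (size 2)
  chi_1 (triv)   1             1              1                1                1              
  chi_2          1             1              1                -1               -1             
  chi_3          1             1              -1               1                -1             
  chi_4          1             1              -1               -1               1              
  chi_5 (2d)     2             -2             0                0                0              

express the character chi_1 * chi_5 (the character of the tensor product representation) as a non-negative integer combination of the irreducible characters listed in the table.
chi_1 tensor chi_5 = chi_5 (all other irreducibles have multiplicity 0).

The character of a tensor product is the pointwise product (chi_1 * chi_5)(C) = chi_1(C) * chi_5(C):
  {1}: (1)*(2), {-1}: (1)*(-2), {i,-i}: (1)*(0), {j,-j}: (1)*(0), {k,-k}: (1)*(0)
so (chi_1 * chi_5) takes values
  {1} -> 2, {-1} -> -2, {i,-i} -> 0, {j,-j} -> 0, {k,-k} -> 0.
Now take the inner product of this character with each irreducible chi from the table, <chi_1*chi_5, chi> = (1/8) sum_C |C| (chi_1*chi_5)(C) conj(chi(C)):
  <chi_1*chi_5, chi_1> = (1/8)[1*(2)*conj(1) + 1*(-2)*conj(1) + 2*(0)*conj(1) + 2*(0)*conj(1) + 2*(0)*conj(1)]
      = (1/8)[(2) + (-2) + (0) + (0) + (0)] = 0/8 = 0
  <chi_1*chi_5, chi_2> = (1/8)[1*(2)*conj(1) + 1*(-2)*conj(1) + 2*(0)*conj(1) + 2*(0)*conj(-1) + 2*(0)*conj(-1)]
      = (1/8)[(2) + (-2) + (0) + (0) + (0)] = 0/8 = 0
  <chi_1*chi_5, chi_3> = (1/8)[1*(2)*conj(1) + 1*(-2)*conj(1) + 2*(0)*conj(-1) + 2*(0)*conj(1) + 2*(0)*conj(-1)]
      = (1/8)[(2) + (-2) + (0) + (0) + (0)] = 0/8 = 0
  <chi_1*chi_5, chi_4> = (1/8)[1*(2)*conj(1) + 1*(-2)*conj(1) + 2*(0)*conj(-1) + 2*(0)*conj(-1) + 2*(0)*conj(1)]
      = (1/8)[(2) + (-2) + (0) + (0) + (0)] = 0/8 = 0
  <chi_1*chi_5, chi_5> = (1/8)[1*(2)*conj(2) + 1*(-2)*conj(-2) + 2*(0)*conj(0) + 2*(0)*conj(0) + 2*(0)*conj(0)]
      = (1/8)[(4) + (4) + (0) + (0) + (0)] = 8/8 = 1
Hence the multiplicities are chi_5: 1. Dimension check: dim(chi_1)*dim(chi_5) = 1*2 = 2 and sum (mult * dim) = 1*2 = 2.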